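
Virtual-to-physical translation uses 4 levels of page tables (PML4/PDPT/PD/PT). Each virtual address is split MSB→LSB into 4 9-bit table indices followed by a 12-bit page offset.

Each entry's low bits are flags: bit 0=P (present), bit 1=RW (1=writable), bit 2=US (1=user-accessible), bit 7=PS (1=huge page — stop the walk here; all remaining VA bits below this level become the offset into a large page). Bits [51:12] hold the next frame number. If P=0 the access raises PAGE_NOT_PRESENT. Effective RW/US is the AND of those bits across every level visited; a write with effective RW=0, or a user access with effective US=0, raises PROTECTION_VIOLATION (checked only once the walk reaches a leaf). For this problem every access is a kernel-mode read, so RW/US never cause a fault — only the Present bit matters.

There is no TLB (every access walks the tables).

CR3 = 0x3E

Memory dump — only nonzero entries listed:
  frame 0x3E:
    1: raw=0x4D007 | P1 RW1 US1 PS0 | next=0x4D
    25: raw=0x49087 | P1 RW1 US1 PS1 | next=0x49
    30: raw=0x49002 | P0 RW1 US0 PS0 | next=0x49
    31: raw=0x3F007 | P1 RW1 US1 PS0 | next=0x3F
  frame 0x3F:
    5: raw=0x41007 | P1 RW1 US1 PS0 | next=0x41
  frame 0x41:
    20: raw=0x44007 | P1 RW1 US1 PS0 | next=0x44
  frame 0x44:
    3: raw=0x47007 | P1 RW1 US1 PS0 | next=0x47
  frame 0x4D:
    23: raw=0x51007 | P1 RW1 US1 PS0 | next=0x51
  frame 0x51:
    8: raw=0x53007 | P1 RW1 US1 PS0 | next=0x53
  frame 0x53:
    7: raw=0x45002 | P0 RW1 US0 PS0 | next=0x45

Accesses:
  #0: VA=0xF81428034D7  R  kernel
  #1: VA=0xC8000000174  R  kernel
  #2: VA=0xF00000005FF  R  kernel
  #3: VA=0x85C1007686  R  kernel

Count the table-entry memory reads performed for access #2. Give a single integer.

Per-access translation:
#0 VA=0xF81428034D7 (r,kernel):
  L0 @0x3E[31] → 0x3F007  P=1,RW=1,US=1,PS=0
  L1 @0x3F[5] → 0x41007  P=1,RW=1,US=1,PS=0
  L2 @0x41[20] → 0x44007  P=1,RW=1,US=1,PS=0
  L3 @0x44[3] → 0x47007  P=1,RW=1,US=1,PS=0
  → PA=0x474D7  (4 entries read)
#1 VA=0xC8000000174 (r,kernel):
  L0 @0x3E[25] → 0x49087  P=1,RW=1,US=1,PS=1
  → PA=0x49174 (huge @L0)  (1 entries read)
#2 VA=0xF00000005FF (r,kernel):
  L0 @0x3E[30] → 0x49002  P=0,RW=1,US=0,PS=0
  ⇒ fault: PAGE_NOT_PRESENT  — 1 lookups
#3 VA=0x85C1007686 (r,kernel):
  L0 @0x3E[1] → 0x4D007  P=1,RW=1,US=1,PS=0
  L1 @0x4D[23] → 0x51007  P=1,RW=1,US=1,PS=0
  L2 @0x51[8] → 0x53007  P=1,RW=1,US=1,PS=0
  L3 @0x53[7] → 0x45002  P=0,RW=1,US=0,PS=0
  ⇒ fault: PAGE_NOT_PRESENT  — 4 lookups

Entries read for #2: 1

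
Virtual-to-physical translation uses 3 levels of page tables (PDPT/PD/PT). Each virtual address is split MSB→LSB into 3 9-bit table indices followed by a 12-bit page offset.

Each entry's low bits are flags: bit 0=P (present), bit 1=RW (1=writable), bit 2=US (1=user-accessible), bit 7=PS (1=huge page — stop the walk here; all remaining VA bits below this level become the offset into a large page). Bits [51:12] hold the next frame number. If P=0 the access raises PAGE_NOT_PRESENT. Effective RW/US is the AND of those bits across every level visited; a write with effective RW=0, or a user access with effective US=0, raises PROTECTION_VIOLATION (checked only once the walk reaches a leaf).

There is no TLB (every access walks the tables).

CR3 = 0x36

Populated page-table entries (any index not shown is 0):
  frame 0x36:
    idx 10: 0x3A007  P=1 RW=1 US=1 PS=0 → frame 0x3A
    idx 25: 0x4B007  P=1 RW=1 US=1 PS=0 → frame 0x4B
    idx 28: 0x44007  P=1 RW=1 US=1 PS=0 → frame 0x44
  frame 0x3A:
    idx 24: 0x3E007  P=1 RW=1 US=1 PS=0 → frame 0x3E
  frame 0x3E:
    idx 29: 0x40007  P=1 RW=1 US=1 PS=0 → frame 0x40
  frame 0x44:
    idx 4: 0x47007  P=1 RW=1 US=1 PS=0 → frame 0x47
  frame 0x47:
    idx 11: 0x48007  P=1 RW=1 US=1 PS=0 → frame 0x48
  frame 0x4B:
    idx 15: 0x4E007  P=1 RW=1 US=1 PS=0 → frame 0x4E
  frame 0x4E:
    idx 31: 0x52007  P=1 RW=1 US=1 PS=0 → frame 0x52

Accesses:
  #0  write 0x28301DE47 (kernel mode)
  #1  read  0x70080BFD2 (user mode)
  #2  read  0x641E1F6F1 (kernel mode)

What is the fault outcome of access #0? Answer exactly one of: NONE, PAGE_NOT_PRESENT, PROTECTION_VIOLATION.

Trace:
#0 VA=0x28301DE47 (w,kernel):
  L0: frame=0x36 idx=10 entry=0x3A007 [P=1 RW=1 US=1 PS=0]
  L1: frame=0x3A idx=24 entry=0x3E007 [P=1 RW=1 US=1 PS=0]
  L2: frame=0x3E idx=29 entry=0x40007 [P=1 RW=1 US=1 PS=0]
  ⇒ phys 0x40E47  [3 reads]
#1 VA=0x70080BFD2 (r,user):
  L0: frame=0x36 idx=28 entry=0x44007 [P=1 RW=1 US=1 PS=0]
  L1: frame=0x44 idx=4 entry=0x47007 [P=1 RW=1 US=1 PS=0]
  L2: frame=0x47 idx=11 entry=0x48007 [P=1 RW=1 US=1 PS=0]
  ⇒ phys 0x48FD2  [3 reads]
#2 VA=0x641E1F6F1 (r,kernel):
  L0: frame=0x36 idx=25 entry=0x4B007 [P=1 RW=1 US=1 PS=0]
  L1: frame=0x4B idx=15 entry=0x4E007 [P=1 RW=1 US=1 PS=0]
  L2: frame=0x4E idx=31 entry=0x52007 [P=1 RW=1 US=1 PS=0]
  ⇒ phys 0x526F1  [3 reads]

Access #0 fault: NONE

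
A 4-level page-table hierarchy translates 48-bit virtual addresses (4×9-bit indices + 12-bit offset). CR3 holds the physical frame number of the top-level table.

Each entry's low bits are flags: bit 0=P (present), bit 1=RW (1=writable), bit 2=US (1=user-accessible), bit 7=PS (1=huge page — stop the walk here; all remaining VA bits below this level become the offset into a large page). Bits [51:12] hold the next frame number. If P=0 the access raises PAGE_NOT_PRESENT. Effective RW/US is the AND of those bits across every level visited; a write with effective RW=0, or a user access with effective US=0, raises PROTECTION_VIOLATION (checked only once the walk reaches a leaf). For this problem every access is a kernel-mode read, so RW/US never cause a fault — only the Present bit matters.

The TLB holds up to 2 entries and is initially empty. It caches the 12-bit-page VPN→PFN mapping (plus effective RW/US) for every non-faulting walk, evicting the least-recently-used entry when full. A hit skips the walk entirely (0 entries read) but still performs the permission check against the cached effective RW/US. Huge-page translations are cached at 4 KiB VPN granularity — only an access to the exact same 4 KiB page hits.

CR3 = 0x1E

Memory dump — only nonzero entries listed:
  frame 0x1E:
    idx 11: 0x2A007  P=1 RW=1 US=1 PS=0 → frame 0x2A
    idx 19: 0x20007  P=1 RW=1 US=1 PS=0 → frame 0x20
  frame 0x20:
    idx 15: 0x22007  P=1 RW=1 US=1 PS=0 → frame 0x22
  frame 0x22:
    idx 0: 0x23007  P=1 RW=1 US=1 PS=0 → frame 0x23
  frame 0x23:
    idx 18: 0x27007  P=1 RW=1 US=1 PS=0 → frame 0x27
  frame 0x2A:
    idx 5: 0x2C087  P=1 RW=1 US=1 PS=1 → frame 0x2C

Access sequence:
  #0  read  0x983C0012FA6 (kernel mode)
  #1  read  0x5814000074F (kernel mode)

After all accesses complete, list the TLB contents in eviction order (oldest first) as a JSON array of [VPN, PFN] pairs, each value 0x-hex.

Trace:
#0 VA=0x983C0012FA6 (r,kernel):
  L0: frame=0x1E idx=19 entry=0x20007 [P=1 RW=1 US=1 PS=0]
  L1: frame=0x20 idx=15 entry=0x22007 [P=1 RW=1 US=1 PS=0]
  L2: frame=0x22 idx=0 entry=0x23007 [P=1 RW=1 US=1 PS=0]
  L3: frame=0x23 idx=18 entry=0x27007 [P=1 RW=1 US=1 PS=0]
  → PA=0x27FA6  (4 entries read)
#1 VA=0x5814000074F (r,kernel):
  L0: frame=0x1E idx=11 entry=0x2A007 [P=1 RW=1 US=1 PS=0]
  L1: frame=0x2A idx=5 entry=0x2C087 [P=1 RW=1 US=1 PS=1]
  → PA=0x2C74F (huge @L1)  (2 entries read)

TLB: [["0x983C0012", "0x27"], ["0x58140000", "0x2C"]]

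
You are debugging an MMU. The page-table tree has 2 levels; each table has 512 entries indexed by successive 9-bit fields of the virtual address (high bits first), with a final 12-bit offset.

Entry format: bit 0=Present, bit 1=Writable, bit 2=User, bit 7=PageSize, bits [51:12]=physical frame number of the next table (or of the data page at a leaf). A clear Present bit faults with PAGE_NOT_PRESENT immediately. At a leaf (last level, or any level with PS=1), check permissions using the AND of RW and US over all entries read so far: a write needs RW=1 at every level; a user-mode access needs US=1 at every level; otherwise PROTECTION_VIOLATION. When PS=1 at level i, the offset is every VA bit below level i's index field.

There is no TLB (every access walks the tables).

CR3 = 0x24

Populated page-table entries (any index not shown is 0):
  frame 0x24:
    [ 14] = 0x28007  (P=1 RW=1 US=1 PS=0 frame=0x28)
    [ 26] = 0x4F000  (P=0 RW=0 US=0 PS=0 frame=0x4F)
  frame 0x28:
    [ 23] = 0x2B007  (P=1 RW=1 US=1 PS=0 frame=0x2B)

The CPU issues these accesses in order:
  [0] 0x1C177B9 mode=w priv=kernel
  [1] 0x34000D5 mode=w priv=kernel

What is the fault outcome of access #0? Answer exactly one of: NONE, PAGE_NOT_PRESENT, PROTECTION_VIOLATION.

Trace:
#0 VA=0x1C177B9 (w,kernel):
  L0 @0x24[14] → 0x28007  P=1,RW=1,US=1,PS=0
  L1 @0x28[23] → 0x2B007  P=1,RW=1,US=1,PS=0
  ✓ 0x2B7B9  — 2 lookups
#1 VA=0x34000D5 (w,kernel):
  L0 @0x24[26] → 0x4F000  P=0,RW=0,US=0,PS=0
  → PAGE_NOT_PRESENT  (1 entries read)

Access #0 fault: NONE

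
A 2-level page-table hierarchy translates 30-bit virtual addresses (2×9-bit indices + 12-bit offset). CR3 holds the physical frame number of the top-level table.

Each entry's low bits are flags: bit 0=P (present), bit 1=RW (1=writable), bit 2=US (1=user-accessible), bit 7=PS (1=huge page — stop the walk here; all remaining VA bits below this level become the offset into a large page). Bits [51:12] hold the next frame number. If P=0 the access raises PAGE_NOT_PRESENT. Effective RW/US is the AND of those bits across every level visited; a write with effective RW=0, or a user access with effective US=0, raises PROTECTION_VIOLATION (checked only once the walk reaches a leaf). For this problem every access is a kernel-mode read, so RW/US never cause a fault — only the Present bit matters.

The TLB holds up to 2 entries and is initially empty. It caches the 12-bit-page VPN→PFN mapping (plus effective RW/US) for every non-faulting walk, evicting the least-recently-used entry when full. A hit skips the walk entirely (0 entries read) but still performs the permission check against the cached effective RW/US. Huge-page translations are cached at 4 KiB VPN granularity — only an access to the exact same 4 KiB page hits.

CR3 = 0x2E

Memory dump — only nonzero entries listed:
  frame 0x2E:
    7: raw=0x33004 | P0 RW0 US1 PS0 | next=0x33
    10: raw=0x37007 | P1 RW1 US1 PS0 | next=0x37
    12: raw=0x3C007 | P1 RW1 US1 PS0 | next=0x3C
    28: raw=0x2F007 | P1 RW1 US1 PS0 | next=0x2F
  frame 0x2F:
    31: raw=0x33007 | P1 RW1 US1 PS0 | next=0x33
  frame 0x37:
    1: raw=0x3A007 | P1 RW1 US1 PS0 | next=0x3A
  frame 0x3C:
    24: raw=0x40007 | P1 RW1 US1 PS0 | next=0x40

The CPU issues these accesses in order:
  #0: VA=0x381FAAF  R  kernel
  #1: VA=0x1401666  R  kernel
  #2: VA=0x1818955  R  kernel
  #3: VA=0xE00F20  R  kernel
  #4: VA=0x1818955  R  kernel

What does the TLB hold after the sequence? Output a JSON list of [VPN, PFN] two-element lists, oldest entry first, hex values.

Trace:
#0 VA=0x381FAAF (r,kernel):
  L0: frame=0x2E idx=28 entry=0x2F007 [P=1 RW=1 US=1 PS=0]
  L1: frame=0x2F idx=31 entry=0x33007 [P=1 RW=1 US=1 PS=0]
  ⇒ phys 0x33AAF  [2 reads]
#1 VA=0x1401666 (r,kernel):
  L0: frame=0x2E idx=10 entry=0x37007 [P=1 RW=1 US=1 PS=0]
  L1: frame=0x37 idx=1 entry=0x3A007 [P=1 RW=1 US=1 PS=0]
  ⇒ phys 0x3A666  [2 reads]
#2 VA=0x1818955 (r,kernel):
  L0: frame=0x2E idx=12 entry=0x3C007 [P=1 RW=1 US=1 PS=0]
  L1: frame=0x3C idx=24 entry=0x40007 [P=1 RW=1 US=1 PS=0]
  ⇒ phys 0x40955  [2 reads]
#3 VA=0xE00F20 (r,kernel):
  L0: frame=0x2E idx=7 entry=0x33004 [P=0 RW=0 US=1 PS=0]
  → PAGE_NOT_PRESENT  (1 entries read)
#4 VA=0x1818955 (r,kernel):
  TLB hit vpn=0x1818 → PA=0x40955

TLB: [["0x1401", "0x3A"], ["0x1818", "0x40"]]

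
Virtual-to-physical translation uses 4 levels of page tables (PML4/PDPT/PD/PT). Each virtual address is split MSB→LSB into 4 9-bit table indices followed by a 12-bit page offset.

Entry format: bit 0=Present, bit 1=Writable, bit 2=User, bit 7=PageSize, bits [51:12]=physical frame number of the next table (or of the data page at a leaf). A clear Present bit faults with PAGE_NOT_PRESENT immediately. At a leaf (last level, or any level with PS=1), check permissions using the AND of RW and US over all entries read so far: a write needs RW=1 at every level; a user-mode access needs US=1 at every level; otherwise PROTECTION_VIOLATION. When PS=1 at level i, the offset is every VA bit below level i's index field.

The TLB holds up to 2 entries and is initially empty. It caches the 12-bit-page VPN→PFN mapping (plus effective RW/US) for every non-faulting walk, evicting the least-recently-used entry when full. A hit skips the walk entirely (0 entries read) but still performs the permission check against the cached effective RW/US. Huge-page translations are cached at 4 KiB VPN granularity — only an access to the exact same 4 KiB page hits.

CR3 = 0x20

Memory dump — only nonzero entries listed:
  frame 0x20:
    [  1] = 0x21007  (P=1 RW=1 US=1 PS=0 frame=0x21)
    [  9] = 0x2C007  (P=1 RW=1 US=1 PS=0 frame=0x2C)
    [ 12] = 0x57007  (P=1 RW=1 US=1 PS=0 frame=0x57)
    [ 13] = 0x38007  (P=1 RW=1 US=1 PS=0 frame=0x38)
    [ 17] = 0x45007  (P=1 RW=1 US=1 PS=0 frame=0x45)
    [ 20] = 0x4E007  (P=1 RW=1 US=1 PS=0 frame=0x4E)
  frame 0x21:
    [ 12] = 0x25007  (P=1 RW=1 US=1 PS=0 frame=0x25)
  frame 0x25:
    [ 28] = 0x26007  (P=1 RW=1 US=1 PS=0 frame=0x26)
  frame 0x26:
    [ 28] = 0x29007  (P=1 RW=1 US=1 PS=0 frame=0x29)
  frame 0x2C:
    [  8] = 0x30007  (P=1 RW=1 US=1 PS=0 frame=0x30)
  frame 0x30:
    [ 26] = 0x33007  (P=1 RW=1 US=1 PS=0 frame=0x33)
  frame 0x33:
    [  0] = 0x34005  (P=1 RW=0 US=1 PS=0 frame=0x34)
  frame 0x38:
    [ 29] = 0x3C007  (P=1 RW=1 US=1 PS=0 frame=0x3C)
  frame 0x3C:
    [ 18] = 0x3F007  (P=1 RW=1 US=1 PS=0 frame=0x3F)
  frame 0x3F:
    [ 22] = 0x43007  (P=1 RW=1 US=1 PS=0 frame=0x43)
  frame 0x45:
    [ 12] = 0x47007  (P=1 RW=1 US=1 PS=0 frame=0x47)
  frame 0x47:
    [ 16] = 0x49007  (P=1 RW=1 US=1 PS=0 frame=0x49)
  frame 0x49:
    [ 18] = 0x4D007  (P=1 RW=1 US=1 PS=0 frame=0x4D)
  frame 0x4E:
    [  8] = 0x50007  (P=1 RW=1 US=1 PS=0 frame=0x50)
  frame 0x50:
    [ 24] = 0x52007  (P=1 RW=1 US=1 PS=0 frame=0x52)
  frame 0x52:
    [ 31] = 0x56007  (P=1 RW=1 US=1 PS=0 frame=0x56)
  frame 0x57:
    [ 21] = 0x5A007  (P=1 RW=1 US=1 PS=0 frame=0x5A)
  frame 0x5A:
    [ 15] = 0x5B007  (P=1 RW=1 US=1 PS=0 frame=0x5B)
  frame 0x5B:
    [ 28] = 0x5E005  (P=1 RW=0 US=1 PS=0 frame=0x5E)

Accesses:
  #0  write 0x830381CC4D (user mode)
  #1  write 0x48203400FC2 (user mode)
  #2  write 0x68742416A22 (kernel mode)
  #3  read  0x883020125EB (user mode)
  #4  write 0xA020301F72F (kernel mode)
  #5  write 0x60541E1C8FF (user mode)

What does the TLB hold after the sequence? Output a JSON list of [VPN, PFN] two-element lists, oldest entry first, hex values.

Trace:
#0 VA=0x830381CC4D (w,user):
  L0 @0x20[1] → 0x21007  P=1,RW=1,US=1,PS=0
  L1 @0x21[12] → 0x25007  P=1,RW=1,US=1,PS=0
  L2 @0x25[28] → 0x26007  P=1,RW=1,US=1,PS=0
  L3 @0x26[28] → 0x29007  P=1,RW=1,US=1,PS=0
  → PA=0x29C4D  (4 entries read)
#1 VA=0x48203400FC2 (w,user):
  L0 @0x20[9] → 0x2C007  P=1,RW=1,US=1,PS=0
  L1 @0x2C[8] → 0x30007  P=1,RW=1,US=1,PS=0
  L2 @0x30[26] → 0x33007  P=1,RW=1,US=1,PS=0
  L3 @0x33[0] → 0x34005  P=1,RW=0,US=1,PS=0
  ⇒ fault: PROTECTION_VIOLATION  — 4 lookups
#2 VA=0x68742416A22 (w,kernel):
  L0 @0x20[13] → 0x38007  P=1,RW=1,US=1,PS=0
  L1 @0x38[29] → 0x3C007  P=1,RW=1,US=1,PS=0
  L2 @0x3C[18] → 0x3F007  P=1,RW=1,US=1,PS=0
  L3 @0x3F[22] → 0x43007  P=1,RW=1,US=1,PS=0
  → PA=0x43A22  (4 entries read)
#3 VA=0x883020125EB (r,user):
  L0 @0x20[17] → 0x45007  P=1,RW=1,US=1,PS=0
  L1 @0x45[12] → 0x47007  P=1,RW=1,US=1,PS=0
  L2 @0x47[16] → 0x49007  P=1,RW=1,US=1,PS=0
  L3 @0x49[18] → 0x4D007  P=1,RW=1,US=1,PS=0
  → PA=0x4D5EB  (4 entries read)
#4 VA=0xA020301F72F (w,kernel):
  L0 @0x20[20] → 0x4E007  P=1,RW=1,US=1,PS=0
  L1 @0x4E[8] → 0x50007  P=1,RW=1,US=1,PS=0
  L2 @0x50[24] → 0x52007  P=1,RW=1,US=1,PS=0
  L3 @0x52[31] → 0x56007  P=1,RW=1,US=1,PS=0
  → PA=0x5672F  (4 entries read)
#5 VA=0x60541E1C8FF (w,user):
  L0 @0x20[12] → 0x57007  P=1,RW=1,US=1,PS=0
  L1 @0x57[21] → 0x5A007  P=1,RW=1,US=1,PS=0
  L2 @0x5A[15] → 0x5B007  P=1,RW=1,US=1,PS=0
  L3 @0x5B[28] → 0x5E005  P=1,RW=0,US=1,PS=0
  ⇒ fault: PROTECTION_VIOLATION  — 4 lookups

TLB: [["0x88302012", "0x4D"], ["0xA020301F", "0x56"]]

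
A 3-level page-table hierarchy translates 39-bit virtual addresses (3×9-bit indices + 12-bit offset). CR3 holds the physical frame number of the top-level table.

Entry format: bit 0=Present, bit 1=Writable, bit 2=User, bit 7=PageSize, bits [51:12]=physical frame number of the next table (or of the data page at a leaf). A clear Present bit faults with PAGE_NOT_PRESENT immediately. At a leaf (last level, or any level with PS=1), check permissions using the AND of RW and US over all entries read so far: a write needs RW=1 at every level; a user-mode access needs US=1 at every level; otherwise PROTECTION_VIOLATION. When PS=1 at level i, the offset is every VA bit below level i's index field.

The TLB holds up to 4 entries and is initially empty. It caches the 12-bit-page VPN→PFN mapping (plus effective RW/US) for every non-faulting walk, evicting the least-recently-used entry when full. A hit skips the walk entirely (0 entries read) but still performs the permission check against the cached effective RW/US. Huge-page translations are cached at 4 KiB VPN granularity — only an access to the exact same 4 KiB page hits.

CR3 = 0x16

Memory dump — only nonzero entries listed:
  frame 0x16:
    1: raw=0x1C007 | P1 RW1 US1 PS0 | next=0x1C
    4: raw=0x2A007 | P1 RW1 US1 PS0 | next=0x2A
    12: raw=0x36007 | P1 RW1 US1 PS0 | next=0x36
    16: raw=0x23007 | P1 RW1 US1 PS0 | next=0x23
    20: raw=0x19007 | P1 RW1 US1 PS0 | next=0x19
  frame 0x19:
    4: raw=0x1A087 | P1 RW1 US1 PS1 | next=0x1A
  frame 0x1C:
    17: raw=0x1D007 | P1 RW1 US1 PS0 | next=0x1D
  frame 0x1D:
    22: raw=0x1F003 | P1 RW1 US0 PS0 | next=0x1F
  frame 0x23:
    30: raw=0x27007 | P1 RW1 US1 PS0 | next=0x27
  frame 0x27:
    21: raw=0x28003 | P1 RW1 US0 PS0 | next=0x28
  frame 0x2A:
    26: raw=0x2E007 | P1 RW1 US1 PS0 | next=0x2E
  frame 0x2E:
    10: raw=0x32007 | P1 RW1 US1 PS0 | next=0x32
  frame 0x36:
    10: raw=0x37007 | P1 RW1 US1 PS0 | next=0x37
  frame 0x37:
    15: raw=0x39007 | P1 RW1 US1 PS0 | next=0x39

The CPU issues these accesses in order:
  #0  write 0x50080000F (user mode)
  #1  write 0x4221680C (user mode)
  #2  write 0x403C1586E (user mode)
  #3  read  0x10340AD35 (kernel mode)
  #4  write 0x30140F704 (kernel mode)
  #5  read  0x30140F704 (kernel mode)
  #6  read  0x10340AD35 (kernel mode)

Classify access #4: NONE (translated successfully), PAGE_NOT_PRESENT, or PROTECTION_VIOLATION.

Per-access translation:
#0 VA=0x50080000F (w,user):
  [0] read 0x16 idx=20: raw=0x19007 flags P=1 W=1 U=1 S=0
  [1] read 0x19 idx=4: raw=0x1A087 flags P=1 W=1 U=1 S=1
  → PA=0x1A00F (huge @L1)  (2 entries read)
#1 VA=0x4221680C (w,user):
  [0] read 0x16 idx=1: raw=0x1C007 flags P=1 W=1 U=1 S=0
  [1] read 0x1C idx=17: raw=0x1D007 flags P=1 W=1 U=1 S=0
  [2] read 0x1D idx=22: raw=0x1F003 flags P=1 W=1 U=0 S=0
  → PROTECTION_VIOLATION  (3 entries read)
#2 VA=0x403C1586E (w,user):
  [0] read 0x16 idx=16: raw=0x23007 flags P=1 W=1 U=1 S=0
  [1] read 0x23 idx=30: raw=0x27007 flags P=1 W=1 U=1 S=0
  [2] read 0x27 idx=21: raw=0x28003 flags P=1 W=1 U=0 S=0
  → PROTECTION_VIOLATION  (3 entries read)
#3 VA=0x10340AD35 (r,kernel):
  [0] read 0x16 idx=4: raw=0x2A007 flags P=1 W=1 U=1 S=0
  [1] read 0x2A idx=26: raw=0x2E007 flags P=1 W=1 U=1 S=0
  [2] read 0x2E idx=10: raw=0x32007 flags P=1 W=1 U=1 S=0
  → PA=0x32D35  (3 entries read)
#4 VA=0x30140F704 (w,kernel):
  [0] read 0x16 idx=12: raw=0x36007 flags P=1 W=1 U=1 S=0
  [1] read 0x36 idx=10: raw=0x37007 flags P=1 W=1 U=1 S=0
  [2] read 0x37 idx=15: raw=0x39007 flags P=1 W=1 U=1 S=0
  → PA=0x39704  (3 entries read)
#5 VA=0x30140F704 (r,kernel):
  TLB hit vpn=0x30140F → PA=0x39704
#6 VA=0x10340AD35 (r,kernel):
  TLB hit vpn=0x10340A → PA=0x32D35

Access #4 fault: NONE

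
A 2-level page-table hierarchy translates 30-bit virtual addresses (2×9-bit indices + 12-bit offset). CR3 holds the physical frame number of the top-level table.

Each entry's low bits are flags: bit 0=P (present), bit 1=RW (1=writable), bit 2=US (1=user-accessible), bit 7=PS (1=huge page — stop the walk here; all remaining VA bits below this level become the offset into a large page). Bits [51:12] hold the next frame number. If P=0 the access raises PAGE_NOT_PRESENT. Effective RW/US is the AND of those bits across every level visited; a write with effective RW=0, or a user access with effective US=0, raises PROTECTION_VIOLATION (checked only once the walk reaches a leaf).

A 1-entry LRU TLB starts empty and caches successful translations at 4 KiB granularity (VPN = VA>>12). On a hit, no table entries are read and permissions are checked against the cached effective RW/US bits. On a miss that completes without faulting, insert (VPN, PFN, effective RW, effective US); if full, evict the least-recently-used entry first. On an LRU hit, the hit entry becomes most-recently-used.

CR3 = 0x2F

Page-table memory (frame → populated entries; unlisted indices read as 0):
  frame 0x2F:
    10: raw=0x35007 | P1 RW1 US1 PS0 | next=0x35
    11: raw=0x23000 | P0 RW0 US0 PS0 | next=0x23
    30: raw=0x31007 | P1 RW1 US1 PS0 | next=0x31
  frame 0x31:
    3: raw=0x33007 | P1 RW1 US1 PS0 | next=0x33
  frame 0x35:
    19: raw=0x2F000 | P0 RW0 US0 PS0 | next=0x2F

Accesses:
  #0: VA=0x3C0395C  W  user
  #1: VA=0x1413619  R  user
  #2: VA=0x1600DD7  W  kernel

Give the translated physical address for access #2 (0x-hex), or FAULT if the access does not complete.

Walk each access:
#0 VA=0x3C0395C (w,user):
  L0 @0x2F[30] → 0x31007  P=1,RW=1,US=1,PS=0
  L1 @0x31[3] → 0x33007  P=1,RW=1,US=1,PS=0
  → PA=0x3395C  (2 entries read)
#1 VA=0x1413619 (r,user):
  L0 @0x2F[10] → 0x35007  P=1,RW=1,US=1,PS=0
  L1 @0x35[19] → 0x2F000  P=0,RW=0,US=0,PS=0
  ✗ PAGE_NOT_PRESENT  [2 reads]
#2 VA=0x1600DD7 (w,kernel):
  L0 @0x2F[11] → 0x23000  P=0,RW=0,US=0,PS=0
  ✗ PAGE_NOT_PRESENT  [1 reads]

Access #2 PA: FAULT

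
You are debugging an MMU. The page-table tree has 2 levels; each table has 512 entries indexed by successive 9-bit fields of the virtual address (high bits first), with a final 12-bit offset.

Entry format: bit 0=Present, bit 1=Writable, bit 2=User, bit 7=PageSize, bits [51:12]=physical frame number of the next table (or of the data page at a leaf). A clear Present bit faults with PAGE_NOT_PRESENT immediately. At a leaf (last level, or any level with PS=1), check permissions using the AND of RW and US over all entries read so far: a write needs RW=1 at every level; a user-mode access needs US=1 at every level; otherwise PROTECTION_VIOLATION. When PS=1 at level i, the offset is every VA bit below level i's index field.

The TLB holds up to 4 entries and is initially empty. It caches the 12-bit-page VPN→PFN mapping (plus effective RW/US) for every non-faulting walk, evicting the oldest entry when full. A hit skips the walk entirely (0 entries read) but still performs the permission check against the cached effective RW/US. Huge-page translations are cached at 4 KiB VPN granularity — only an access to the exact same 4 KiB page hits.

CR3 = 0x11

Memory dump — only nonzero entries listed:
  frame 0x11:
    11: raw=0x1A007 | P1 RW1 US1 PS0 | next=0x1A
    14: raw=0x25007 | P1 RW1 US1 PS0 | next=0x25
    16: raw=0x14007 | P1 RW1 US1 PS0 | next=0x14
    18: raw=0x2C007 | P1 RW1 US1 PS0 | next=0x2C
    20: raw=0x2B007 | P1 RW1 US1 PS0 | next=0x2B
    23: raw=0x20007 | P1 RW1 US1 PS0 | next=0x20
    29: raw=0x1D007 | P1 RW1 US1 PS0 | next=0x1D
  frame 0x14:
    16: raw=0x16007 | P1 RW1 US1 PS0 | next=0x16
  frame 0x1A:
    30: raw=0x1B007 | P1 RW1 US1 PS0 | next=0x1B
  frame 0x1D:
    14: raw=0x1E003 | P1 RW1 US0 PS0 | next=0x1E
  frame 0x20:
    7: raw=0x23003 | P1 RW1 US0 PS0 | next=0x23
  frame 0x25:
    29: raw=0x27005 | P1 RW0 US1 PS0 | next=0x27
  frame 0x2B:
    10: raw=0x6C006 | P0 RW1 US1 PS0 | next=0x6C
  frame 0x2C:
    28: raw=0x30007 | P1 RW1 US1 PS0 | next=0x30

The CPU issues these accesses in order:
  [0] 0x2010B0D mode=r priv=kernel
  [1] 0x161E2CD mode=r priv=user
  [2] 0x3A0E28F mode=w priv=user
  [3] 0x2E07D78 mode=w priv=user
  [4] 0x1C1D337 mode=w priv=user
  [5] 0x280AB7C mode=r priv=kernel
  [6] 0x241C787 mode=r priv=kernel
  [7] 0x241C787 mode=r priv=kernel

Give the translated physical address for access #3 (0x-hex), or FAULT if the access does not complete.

Walk each access:
#0 VA=0x2010B0D (r,kernel):
  lvl0: tbl 0x11, slot 16 ⇒ 0x14007 (P1/RW1/US1/PS0)
  lvl1: tbl 0x14, slot 16 ⇒ 0x16007 (P1/RW1/US1/PS0)
  ⇒ phys 0x16B0D  [2 reads]
#1 VA=0x161E2CD (r,user):
  lvl0: tbl 0x11, slot 11 ⇒ 0x1A007 (P1/RW1/US1/PS0)
  lvl1: tbl 0x1A, slot 30 ⇒ 0x1B007 (P1/RW1/US1/PS0)
  ⇒ phys 0x1B2CD  [2 reads]
#2 VA=0x3A0E28F (w,user):
  lvl0: tbl 0x11, slot 29 ⇒ 0x1D007 (P1/RW1/US1/PS0)
  lvl1: tbl 0x1D, slot 14 ⇒ 0x1E003 (P1/RW1/US0/PS0)
  → PROTECTION_VIOLATION  (2 entries read)
#3 VA=0x2E07D78 (w,user):
  lvl0: tbl 0x11, slot 23 ⇒ 0x20007 (P1/RW1/US1/PS0)
  lvl1: tbl 0x20, slot 7 ⇒ 0x23003 (P1/RW1/US0/PS0)
  → PROTECTION_VIOLATION  (2 entries read)
#4 VA=0x1C1D337 (w,user):
  lvl0: tbl 0x11, slot 14 ⇒ 0x25007 (P1/RW1/US1/PS0)
  lvl1: tbl 0x25, slot 29 ⇒ 0x27005 (P1/RW0/US1/PS0)
  → PROTECTION_VIOLATION  (2 entries read)
#5 VA=0x280AB7C (r,kernel):
  lvl0: tbl 0x11, slot 20 ⇒ 0x2B007 (P1/RW1/US1/PS0)
  lvl1: tbl 0x2B, slot 10 ⇒ 0x6C006 (P0/RW1/US1/PS0)
  → PAGE_NOT_PRESENT  (2 entries read)
#6 VA=0x241C787 (r,kernel):
  lvl0: tbl 0x11, slot 18 ⇒ 0x2C007 (P1/RW1/US1/PS0)
  lvl1: tbl 0x2C, slot 28 ⇒ 0x30007 (P1/RW1/US1/PS0)
  ⇒ phys 0x30787  [2 reads]
#7 VA=0x241C787 (r,kernel):
  TLB hit vpn=0x241C → PA=0x30787

Access #3 PA: FAULT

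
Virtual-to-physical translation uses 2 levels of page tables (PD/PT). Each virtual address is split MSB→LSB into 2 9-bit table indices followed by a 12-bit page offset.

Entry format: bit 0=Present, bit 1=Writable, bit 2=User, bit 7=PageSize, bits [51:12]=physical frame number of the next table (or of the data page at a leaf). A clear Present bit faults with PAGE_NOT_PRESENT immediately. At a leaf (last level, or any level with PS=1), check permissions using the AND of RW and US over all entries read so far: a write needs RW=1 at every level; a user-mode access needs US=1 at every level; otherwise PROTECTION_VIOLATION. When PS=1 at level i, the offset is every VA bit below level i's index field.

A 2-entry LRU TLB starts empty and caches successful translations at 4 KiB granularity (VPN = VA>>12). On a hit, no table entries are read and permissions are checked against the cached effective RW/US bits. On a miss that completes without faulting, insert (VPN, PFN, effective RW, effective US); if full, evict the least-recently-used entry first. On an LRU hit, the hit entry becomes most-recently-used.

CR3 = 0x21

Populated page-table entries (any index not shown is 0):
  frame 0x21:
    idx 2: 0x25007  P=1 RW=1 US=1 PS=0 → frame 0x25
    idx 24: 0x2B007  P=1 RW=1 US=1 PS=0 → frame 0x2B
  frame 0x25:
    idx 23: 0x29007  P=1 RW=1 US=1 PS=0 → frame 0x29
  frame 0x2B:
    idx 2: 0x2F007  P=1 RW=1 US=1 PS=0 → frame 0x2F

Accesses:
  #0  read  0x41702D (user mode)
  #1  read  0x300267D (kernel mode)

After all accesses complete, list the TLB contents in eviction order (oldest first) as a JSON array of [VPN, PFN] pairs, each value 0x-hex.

Per-access translation:
#0 VA=0x41702D (r,user):
  L0 @0x21[2] → 0x25007  P=1,RW=1,US=1,PS=0
  L1 @0x25[23] → 0x29007  P=1,RW=1,US=1,PS=0
  ✓ 0x2902D  — 2 lookups
#1 VA=0x300267D (r,kernel):
  L0 @0x21[24] → 0x2B007  P=1,RW=1,US=1,PS=0
  L1 @0x2B[2] → 0x2F007  P=1,RW=1,US=1,PS=0
  ✓ 0x2F67D  — 2 lookups

TLB: [["0x417", "0x29"], ["0x3002", "0x2F"]]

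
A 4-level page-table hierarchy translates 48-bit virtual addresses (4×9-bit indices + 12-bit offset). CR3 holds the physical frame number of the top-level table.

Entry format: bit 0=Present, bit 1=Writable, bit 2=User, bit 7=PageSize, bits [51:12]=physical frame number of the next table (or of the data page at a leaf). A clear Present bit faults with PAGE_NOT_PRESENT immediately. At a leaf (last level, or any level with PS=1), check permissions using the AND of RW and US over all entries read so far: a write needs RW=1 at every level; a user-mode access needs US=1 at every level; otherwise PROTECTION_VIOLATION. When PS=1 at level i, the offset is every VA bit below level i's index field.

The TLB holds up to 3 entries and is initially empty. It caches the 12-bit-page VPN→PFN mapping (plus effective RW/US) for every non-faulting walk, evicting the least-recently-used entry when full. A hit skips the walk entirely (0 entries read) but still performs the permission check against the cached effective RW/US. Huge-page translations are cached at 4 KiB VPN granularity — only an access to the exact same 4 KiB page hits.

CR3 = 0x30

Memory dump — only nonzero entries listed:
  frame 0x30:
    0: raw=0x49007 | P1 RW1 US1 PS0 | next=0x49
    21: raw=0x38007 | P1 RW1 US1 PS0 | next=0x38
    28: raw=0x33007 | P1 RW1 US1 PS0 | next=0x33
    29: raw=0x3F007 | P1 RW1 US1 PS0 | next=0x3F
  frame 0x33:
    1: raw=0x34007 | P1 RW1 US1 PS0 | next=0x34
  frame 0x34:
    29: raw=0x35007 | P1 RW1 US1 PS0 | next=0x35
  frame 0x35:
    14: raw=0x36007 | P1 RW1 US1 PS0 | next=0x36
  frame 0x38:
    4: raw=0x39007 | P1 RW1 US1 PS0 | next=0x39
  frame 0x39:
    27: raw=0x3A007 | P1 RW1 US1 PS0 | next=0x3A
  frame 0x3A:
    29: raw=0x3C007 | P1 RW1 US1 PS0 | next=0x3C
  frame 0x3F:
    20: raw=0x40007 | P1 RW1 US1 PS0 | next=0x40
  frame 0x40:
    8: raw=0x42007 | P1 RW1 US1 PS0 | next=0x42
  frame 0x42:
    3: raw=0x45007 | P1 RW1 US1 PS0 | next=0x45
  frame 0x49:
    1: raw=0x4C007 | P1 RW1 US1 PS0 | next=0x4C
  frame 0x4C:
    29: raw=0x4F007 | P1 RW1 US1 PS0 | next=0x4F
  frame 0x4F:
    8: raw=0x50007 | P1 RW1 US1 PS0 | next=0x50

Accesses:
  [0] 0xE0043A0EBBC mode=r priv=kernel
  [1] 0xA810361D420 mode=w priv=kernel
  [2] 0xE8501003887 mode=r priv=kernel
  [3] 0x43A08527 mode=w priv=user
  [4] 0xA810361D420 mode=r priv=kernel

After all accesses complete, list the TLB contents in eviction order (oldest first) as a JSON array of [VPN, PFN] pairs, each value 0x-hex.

Trace:
#0 VA=0xE0043A0EBBC (r,kernel):
  [0] read 0x30 idx=28: raw=0x33007 flags P=1 W=1 U=1 S=0
  [1] read 0x33 idx=1: raw=0x34007 flags P=1 W=1 U=1 S=0
  [2] read 0x34 idx=29: raw=0x35007 flags P=1 W=1 U=1 S=0
  [3] read 0x35 idx=14: raw=0x36007 flags P=1 W=1 U=1 S=0
  ⇒ phys 0x36BBC  [4 reads]
#1 VA=0xA810361D420 (w,kernel):
  [0] read 0x30 idx=21: raw=0x38007 flags P=1 W=1 U=1 S=0
  [1] read 0x38 idx=4: raw=0x39007 flags P=1 W=1 U=1 S=0
  [2] read 0x39 idx=27: raw=0x3A007 flags P=1 W=1 U=1 S=0
  [3] read 0x3A idx=29: raw=0x3C007 flags P=1 W=1 U=1 S=0
  ⇒ phys 0x3C420  [4 reads]
#2 VA=0xE8501003887 (r,kernel):
  [0] read 0x30 idx=29: raw=0x3F007 flags P=1 W=1 U=1 S=0
  [1] read 0x3F idx=20: raw=0x40007 flags P=1 W=1 U=1 S=0
  [2] read 0x40 idx=8: raw=0x42007 flags P=1 W=1 U=1 S=0
  [3] read 0x42 idx=3: raw=0x45007 flags P=1 W=1 U=1 S=0
  ⇒ phys 0x45887  [4 reads]
#3 VA=0x43A08527 (w,user):
  [0] read 0x30 idx=0: raw=0x49007 flags P=1 W=1 U=1 S=0
  [1] read 0x49 idx=1: raw=0x4C007 flags P=1 W=1 U=1 S=0
  [2] read 0x4C idx=29: raw=0x4F007 flags P=1 W=1 U=1 S=0
  [3] read 0x4F idx=8: raw=0x50007 flags P=1 W=1 U=1 S=0
  ⇒ phys 0x50527  [4 reads]
#4 VA=0xA810361D420 (r,kernel):
  TLB hit vpn=0xA810361D → PA=0x3C420

TLB: [["0xE8501003", "0x45"], ["0x43A08", "0x50"], ["0xA810361D", "0x3C"]]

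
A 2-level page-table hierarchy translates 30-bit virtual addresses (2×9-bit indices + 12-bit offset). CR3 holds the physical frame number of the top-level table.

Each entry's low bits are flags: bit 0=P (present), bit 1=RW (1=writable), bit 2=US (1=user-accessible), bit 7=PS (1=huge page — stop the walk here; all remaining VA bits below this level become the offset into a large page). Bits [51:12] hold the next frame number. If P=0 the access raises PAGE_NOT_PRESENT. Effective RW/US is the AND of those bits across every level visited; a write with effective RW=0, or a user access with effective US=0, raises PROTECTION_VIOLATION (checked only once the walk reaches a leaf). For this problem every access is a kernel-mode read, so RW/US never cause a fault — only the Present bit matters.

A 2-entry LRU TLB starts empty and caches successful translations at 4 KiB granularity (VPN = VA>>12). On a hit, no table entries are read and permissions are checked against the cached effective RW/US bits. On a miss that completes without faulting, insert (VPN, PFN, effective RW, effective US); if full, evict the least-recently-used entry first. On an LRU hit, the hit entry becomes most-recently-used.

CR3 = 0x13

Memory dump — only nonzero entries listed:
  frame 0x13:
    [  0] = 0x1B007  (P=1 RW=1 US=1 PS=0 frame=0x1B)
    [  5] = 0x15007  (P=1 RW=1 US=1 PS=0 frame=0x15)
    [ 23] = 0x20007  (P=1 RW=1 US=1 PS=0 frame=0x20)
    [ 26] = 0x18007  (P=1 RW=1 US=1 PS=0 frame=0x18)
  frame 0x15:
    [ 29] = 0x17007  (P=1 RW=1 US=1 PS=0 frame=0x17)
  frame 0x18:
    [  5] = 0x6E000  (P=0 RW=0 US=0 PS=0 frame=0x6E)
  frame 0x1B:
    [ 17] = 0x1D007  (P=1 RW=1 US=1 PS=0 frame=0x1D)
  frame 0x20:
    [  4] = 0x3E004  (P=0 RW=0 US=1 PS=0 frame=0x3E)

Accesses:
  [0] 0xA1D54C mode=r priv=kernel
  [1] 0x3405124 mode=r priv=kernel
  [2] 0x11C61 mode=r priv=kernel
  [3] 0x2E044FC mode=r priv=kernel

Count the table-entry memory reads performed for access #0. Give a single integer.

Per-access translation:
#0 VA=0xA1D54C (r,kernel):
  L0 @0x13[5] → 0x15007  P=1,RW=1,US=1,PS=0
  L1 @0x15[29] → 0x17007  P=1,RW=1,US=1,PS=0
  → PA=0x1754C  (2 entries read)
#1 VA=0x3405124 (r,kernel):
  L0 @0x13[26] → 0x18007  P=1,RW=1,US=1,PS=0
  L1 @0x18[5] → 0x6E000  P=0,RW=0,US=0,PS=0
  ⇒ fault: PAGE_NOT_PRESENT  — 2 lookups
#2 VA=0x11C61 (r,kernel):
  L0 @0x13[0] → 0x1B007  P=1,RW=1,US=1,PS=0
  L1 @0x1B[17] → 0x1D007  P=1,RW=1,US=1,PS=0
  → PA=0x1DC61  (2 entries read)
#3 VA=0x2E044FC (r,kernel):
  L0 @0x13[23] → 0x20007  P=1,RW=1,US=1,PS=0
  L1 @0x20[4] → 0x3E004  P=0,RW=0,US=1,PS=0
  ⇒ fault: PAGE_NOT_PRESENT  — 2 lookups

Entries read for #0: 2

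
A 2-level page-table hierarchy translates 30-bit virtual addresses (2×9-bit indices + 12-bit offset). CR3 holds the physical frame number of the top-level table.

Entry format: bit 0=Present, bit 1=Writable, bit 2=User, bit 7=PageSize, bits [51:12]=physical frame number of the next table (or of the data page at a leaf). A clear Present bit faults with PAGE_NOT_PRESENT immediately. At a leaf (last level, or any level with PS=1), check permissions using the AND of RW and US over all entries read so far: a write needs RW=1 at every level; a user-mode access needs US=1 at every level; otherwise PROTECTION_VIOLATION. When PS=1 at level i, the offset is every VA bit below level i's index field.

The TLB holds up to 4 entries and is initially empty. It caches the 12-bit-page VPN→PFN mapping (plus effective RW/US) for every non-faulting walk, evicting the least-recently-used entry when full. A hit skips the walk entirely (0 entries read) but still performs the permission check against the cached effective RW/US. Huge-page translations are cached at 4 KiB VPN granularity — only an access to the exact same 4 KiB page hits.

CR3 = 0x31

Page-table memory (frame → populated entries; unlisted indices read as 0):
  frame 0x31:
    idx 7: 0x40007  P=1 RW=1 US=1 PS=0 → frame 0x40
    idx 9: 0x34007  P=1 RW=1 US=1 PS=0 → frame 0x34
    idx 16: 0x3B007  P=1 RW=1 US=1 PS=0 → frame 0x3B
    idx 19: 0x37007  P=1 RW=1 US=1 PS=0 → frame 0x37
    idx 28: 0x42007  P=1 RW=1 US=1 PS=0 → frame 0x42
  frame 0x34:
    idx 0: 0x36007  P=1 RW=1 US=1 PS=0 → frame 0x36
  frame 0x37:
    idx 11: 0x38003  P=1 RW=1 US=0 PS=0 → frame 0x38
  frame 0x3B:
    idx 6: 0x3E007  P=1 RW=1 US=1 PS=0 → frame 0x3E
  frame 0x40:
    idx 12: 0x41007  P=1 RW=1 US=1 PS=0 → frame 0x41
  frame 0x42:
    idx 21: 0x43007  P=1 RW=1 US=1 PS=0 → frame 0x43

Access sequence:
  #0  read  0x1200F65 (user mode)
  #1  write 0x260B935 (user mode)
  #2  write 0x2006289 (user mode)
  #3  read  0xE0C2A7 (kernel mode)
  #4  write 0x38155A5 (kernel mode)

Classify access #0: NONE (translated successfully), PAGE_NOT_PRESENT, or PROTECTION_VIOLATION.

Walk each access:
#0 VA=0x1200F65 (r,user):
  [0] read 0x31 idx=9: raw=0x34007 flags P=1 W=1 U=1 S=0
  [1] read 0x34 idx=0: raw=0x36007 flags P=1 W=1 U=1 S=0
  ⇒ phys 0x36F65  [2 reads]
#1 VA=0x260B935 (w,user):
  [0] read 0x31 idx=19: raw=0x37007 flags P=1 W=1 U=1 S=0
  [1] read 0x37 idx=11: raw=0x38003 flags P=1 W=1 U=0 S=0
  ✗ PROTECTION_VIOLATION  [2 reads]
#2 VA=0x2006289 (w,user):
  [0] read 0x31 idx=16: raw=0x3B007 flags P=1 W=1 U=1 S=0
  [1] read 0x3B idx=6: raw=0x3E007 flags P=1 W=1 U=1 S=0
  ⇒ phys 0x3E289  [2 reads]
#3 VA=0xE0C2A7 (r,kernel):
  [0] read 0x31 idx=7: raw=0x40007 flags P=1 W=1 U=1 S=0
  [1] read 0x40 idx=12: raw=0x41007 flags P=1 W=1 U=1 S=0
  ⇒ phys 0x412A7  [2 reads]
#4 VA=0x38155A5 (w,kernel):
  [0] read 0x31 idx=28: raw=0x42007 flags P=1 W=1 U=1 S=0
  [1] read 0x42 idx=21: raw=0x43007 flags P=1 W=1 U=1 S=0
  ⇒ phys 0x435A5  [2 reads]

Access #0 fault: NONE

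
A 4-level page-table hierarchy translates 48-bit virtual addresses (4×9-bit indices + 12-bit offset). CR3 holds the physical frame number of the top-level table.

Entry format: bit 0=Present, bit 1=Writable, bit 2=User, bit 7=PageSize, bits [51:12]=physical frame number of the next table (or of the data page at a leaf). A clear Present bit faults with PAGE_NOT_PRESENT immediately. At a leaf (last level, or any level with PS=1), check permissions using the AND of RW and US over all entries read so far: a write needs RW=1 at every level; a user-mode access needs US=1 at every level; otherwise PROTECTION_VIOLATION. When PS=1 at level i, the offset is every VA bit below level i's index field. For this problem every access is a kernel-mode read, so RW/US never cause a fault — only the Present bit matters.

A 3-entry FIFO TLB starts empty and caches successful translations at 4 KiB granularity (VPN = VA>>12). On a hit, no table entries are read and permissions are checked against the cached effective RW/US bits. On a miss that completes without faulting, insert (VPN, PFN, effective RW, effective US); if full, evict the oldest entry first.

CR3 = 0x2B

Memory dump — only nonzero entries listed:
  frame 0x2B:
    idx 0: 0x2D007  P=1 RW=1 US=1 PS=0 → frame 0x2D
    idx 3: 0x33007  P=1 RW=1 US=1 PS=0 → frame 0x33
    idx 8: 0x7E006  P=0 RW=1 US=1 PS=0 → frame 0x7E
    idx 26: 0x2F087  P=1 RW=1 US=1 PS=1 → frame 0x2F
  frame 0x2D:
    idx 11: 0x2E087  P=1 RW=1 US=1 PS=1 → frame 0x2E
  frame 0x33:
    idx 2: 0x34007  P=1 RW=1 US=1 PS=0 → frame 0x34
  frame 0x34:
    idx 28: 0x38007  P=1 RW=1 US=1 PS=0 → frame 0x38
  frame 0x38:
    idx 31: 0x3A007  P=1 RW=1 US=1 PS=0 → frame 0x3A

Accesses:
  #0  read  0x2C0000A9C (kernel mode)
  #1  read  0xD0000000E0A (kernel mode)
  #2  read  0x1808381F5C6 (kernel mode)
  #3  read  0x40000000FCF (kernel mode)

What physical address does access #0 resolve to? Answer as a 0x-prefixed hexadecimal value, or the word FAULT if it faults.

Per-access translation:
#0 VA=0x2C0000A9C (r,kernel):
  [0] read 0x2B idx=0: raw=0x2D007 flags P=1 W=1 U=1 S=0
  [1] read 0x2D idx=11: raw=0x2E087 flags P=1 W=1 U=1 S=1
  → PA=0x2EA9C (huge @L1)  (2 entries read)
#1 VA=0xD0000000E0A (r,kernel):
  [0] read 0x2B idx=26: raw=0x2F087 flags P=1 W=1 U=1 S=1
  → PA=0x2FE0A (huge @L0)  (1 entries read)
#2 VA=0x1808381F5C6 (r,kernel):
  [0] read 0x2B idx=3: raw=0x33007 flags P=1 W=1 U=1 S=0
  [1] read 0x33 idx=2: raw=0x34007 flags P=1 W=1 U=1 S=0
  [2] read 0x34 idx=28: raw=0x38007 flags P=1 W=1 U=1 S=0
  [3] read 0x38 idx=31: raw=0x3A007 flags P=1 W=1 U=1 S=0
  → PA=0x3A5C6  (4 entries read)
#3 VA=0x40000000FCF (r,kernel):
  [0] read 0x2B idx=8: raw=0x7E006 flags P=0 W=1 U=1 S=0
  ✗ PAGE_NOT_PRESENT  [1 reads]

Access #0 PA: 0x2EA9C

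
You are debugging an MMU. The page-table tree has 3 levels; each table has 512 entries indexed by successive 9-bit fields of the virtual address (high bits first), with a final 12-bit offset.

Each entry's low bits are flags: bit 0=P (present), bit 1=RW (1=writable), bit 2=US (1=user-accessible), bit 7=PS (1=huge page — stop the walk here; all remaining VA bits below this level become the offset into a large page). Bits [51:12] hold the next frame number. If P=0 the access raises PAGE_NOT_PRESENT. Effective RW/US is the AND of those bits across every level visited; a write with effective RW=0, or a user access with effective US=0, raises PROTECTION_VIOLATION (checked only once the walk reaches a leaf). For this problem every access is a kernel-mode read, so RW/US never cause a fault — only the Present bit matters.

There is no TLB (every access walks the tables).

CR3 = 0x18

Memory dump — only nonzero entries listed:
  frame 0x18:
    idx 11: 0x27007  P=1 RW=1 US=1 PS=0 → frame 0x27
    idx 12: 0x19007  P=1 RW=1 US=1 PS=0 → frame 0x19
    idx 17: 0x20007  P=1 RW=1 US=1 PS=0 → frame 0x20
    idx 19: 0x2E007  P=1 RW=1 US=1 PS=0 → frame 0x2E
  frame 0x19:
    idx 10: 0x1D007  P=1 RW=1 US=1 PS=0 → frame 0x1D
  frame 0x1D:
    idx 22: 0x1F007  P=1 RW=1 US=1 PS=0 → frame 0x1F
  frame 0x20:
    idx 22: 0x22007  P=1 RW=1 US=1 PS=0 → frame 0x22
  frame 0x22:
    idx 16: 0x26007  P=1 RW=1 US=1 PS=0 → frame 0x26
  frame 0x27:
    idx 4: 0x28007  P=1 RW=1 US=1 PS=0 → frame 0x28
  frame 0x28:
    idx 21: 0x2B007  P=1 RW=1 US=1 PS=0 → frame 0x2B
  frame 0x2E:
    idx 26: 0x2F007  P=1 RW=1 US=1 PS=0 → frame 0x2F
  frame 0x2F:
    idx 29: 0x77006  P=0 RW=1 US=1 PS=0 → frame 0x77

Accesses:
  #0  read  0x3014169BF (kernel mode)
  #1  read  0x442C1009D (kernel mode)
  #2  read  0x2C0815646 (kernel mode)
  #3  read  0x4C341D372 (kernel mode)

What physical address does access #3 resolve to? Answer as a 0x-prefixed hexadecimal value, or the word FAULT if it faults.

Trace:
#0 VA=0x3014169BF (r,kernel):
  L0 @0x18[12] → 0x19007  P=1,RW=1,US=1,PS=0
  L1 @0x19[10] → 0x1D007  P=1,RW=1,US=1,PS=0
  L2 @0x1D[22] → 0x1F007  P=1,RW=1,US=1,PS=0
  → PA=0x1F9BF  (3 entries read)
#1 VA=0x442C1009D (r,kernel):
  L0 @0x18[17] → 0x20007  P=1,RW=1,US=1,PS=0
  L1 @0x20[22] → 0x22007  P=1,RW=1,US=1,PS=0
  L2 @0x22[16] → 0x26007  P=1,RW=1,US=1,PS=0
  → PA=0x2609D  (3 entries read)
#2 VA=0x2C0815646 (r,kernel):
  L0 @0x18[11] → 0x27007  P=1,RW=1,US=1,PS=0
  L1 @0x27[4] → 0x28007  P=1,RW=1,US=1,PS=0
  L2 @0x28[21] → 0x2B007  P=1,RW=1,US=1,PS=0
  → PA=0x2B646  (3 entries read)
#3 VA=0x4C341D372 (r,kernel):
  L0 @0x18[19] → 0x2E007  P=1,RW=1,US=1,PS=0
  L1 @0x2E[26] → 0x2F007  P=1,RW=1,US=1,PS=0
  L2 @0x2F[29] → 0x77006  P=0,RW=1,US=1,PS=0
  → PAGE_NOT_PRESENT  (3 entries read)

Access #3 PA: FAULT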